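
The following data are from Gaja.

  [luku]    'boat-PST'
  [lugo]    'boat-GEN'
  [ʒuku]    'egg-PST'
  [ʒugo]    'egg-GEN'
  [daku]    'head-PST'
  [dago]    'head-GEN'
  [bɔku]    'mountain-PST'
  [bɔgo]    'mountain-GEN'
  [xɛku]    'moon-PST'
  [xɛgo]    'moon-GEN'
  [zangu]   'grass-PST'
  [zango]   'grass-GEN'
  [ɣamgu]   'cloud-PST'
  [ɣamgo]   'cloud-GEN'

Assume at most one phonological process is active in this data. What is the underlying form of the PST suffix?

The PST suffix surfaces as [-gu] and [-ku], depending on the final segment of the stem.
By contrast the GEN suffix keeps its initial [g] throughout — that segment must be underlying.
So the underlying form is /-ku/, and voiceless stops become voiced after a nasal.

/-ku/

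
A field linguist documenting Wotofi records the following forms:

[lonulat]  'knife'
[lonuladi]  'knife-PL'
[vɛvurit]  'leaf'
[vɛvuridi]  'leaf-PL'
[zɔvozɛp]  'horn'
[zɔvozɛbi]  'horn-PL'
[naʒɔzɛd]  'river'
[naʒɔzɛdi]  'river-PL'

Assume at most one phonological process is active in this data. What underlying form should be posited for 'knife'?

'knife' shows [t] ~ [d] at the end of the stem ([lonulat] vs [lonuladi]).
If /d/ were underlying and a rule turned it into [t] in isolation, 'river' would also alternate; but it has [d] in both [naʒɔzɛd] and [naʒɔzɛdi].
The underlying segment must be /t/; voiceless stops become voiced between vowels, yielding [d] there.
Hence 'knife' is /lonulat/ underlyingly.

/lonulat/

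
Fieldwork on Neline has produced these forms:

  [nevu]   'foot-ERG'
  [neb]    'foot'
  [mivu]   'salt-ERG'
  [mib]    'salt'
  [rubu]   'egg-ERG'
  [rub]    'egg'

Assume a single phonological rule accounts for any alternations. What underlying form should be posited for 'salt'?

/miv/

The root 'salt' surfaces as [mivu] and [mib], with a stem-final [v] ~ [b] alternation.
Compare 'egg', with invariant [b] in [rubu] and [rub]: an analysis with underlying /b/ and a rule producing [v] before the ERG suffix would wrongly predict alternation here too.
The underlying segment must be /v/; voiced fricatives become stops word-finally, yielding [b] there.
The underlying form of 'salt' is therefore /miv/.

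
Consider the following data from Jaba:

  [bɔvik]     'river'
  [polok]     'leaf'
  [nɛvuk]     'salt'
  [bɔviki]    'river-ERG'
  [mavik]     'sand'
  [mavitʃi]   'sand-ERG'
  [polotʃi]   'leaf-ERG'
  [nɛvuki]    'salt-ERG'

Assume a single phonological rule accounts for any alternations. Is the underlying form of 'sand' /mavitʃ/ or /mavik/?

'sand' shows [k] ~ [tʃ] at the end of the stem ([mavik] vs [mavitʃi]).
The stem 'salt' ([nɛvuk], [nɛvuki]) shows [k] unchanged in both environments, so [k] cannot be basic with [tʃ] derived before the ERG suffix.
So /tʃ/ is underlying, and a rule of depalatalization — palato-alveolar /tʃ/ becomes [k] when no front vowel follows — gives [k].

/mavitʃ/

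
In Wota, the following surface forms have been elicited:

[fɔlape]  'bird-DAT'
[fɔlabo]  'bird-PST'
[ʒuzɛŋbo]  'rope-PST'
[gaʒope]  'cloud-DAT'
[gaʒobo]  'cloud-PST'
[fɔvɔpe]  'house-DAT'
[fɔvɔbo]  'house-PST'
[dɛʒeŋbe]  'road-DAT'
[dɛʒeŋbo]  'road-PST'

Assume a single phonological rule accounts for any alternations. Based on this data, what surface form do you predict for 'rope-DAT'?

The DAT morpheme has two allomorphs, [-be] and [-pe].
By contrast the PST suffix keeps its initial [b] throughout — that segment must be underlying.
The DAT suffix is therefore /-pe/ underlyingly, with post-nasal voicing: voiceless stops become voiced after a nasal.
After 'rope', which ends in a nasal, the suffix surfaces as [-be], giving [ʒuzɛŋbe].

[ʒuzɛŋbe]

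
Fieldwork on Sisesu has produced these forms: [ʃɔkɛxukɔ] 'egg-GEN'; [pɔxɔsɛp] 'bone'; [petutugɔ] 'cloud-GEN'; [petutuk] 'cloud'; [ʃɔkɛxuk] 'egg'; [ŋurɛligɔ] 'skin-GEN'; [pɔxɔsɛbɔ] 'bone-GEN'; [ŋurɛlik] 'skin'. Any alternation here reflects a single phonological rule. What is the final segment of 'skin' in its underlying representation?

The root 'skin' surfaces as [ŋurɛligɔ] and [ŋurɛlik], with a stem-final [g] ~ [k] alternation.
The stem 'egg' ([ʃɔkɛxukɔ], [ʃɔkɛxuk]) shows [k] unchanged in both environments, so [k] cannot be basic with [g] derived before the GEN suffix.
The alternation reflects word-final obstruent devoicing: voiced obstruents become voiceless word-finally. /g/ is underlying.

/g/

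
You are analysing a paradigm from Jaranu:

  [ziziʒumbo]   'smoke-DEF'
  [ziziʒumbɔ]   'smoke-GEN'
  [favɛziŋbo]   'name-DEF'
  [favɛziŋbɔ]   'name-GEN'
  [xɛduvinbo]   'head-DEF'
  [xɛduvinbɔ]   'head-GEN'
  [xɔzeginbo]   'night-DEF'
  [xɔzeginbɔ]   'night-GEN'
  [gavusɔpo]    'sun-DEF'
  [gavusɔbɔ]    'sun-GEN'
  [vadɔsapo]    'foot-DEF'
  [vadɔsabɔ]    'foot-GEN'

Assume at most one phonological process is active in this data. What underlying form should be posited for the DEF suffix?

/-po/

The DEF suffix surfaces as [-bo] and [-po], depending on the final segment of the stem.
By contrast the GEN suffix keeps its initial [b] throughout — that segment must be underlying.
The DEF suffix is therefore /-po/ underlyingly, with post-nasal voicing: voiceless stops become voiced after a nasal.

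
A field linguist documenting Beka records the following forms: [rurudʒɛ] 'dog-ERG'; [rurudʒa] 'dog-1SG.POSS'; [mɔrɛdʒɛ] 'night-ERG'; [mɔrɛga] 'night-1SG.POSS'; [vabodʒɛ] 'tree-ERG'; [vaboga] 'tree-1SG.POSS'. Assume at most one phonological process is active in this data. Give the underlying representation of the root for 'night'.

/mɔrɛg/

The root 'night' surfaces as [mɔrɛdʒɛ] and [mɔrɛga], with a stem-final [dʒ] ~ [g] alternation.
Compare 'dog', with invariant [dʒ] in [rurudʒɛ] and [rurudʒa]: an analysis with underlying /dʒ/ and a rule producing [g] before the 1SG.POSS suffix would wrongly predict alternation here too.
The alternation reflects palatalization before a front vowel: /g/ becomes palato-alveolar [dʒ] before a front vowel. /g/ is underlying.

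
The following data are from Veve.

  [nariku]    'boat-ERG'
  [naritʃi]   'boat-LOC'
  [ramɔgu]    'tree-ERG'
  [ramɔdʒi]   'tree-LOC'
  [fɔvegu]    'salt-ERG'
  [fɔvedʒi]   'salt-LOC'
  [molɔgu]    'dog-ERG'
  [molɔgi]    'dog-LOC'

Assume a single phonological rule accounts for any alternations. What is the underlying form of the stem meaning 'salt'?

'salt' shows [g] ~ [dʒ] at the end of the stem ([fɔvegu] vs [fɔvedʒi]).
The stem 'dog' ([molɔgu], [molɔgi]) shows [g] unchanged in both environments, so [g] cannot be basic with [dʒ] derived before the LOC suffix.
Therefore /dʒ/ is basic and [g] is derived by depalatalization (palato-alveolar /tʃ/ and /dʒ/ become [k] and [g] when no front vowel follows).

/fɔvedʒ/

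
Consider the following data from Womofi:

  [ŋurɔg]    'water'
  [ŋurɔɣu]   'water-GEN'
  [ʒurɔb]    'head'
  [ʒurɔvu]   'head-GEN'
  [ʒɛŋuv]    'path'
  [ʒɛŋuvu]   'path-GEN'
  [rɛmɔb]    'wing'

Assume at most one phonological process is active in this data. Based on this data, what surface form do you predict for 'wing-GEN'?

'head' shows [b] ~ [v] at the end of the stem ([ʒurɔb] vs [ʒurɔvu]).
Compare 'path', with invariant [v] in [ʒɛŋuv] and [ʒɛŋuvu]: an analysis with underlying /v/ and a rule producing [b] in isolation would wrongly predict alternation here too.
The alternation reflects intervocalic spirantization: voiced stops become fricatives between vowels. /b/ is underlying.
The one attested form of 'wing', [rɛmɔb], shows underlying /rɛmɔb/. Applying the same rule between vowels gives [rɛmɔvu].

[rɛmɔvu]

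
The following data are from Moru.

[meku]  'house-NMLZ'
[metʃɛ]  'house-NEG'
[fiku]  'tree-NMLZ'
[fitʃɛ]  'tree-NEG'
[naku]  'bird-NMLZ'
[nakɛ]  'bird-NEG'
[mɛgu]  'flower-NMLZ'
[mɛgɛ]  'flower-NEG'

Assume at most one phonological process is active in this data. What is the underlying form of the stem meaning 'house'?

The stem for 'house' ends in [k] in [meku] but [tʃ] in [metʃɛ].
If /k/ were underlying and a rule turned it into [tʃ] before the NEG suffix, 'bird' would also alternate; but it has [k] in both [naku] and [nakɛ].
So /tʃ/ is underlying, and a rule of depalatalization — palato-alveolar /tʃ/ becomes [k] when no front vowel follows — gives [k].

/metʃ/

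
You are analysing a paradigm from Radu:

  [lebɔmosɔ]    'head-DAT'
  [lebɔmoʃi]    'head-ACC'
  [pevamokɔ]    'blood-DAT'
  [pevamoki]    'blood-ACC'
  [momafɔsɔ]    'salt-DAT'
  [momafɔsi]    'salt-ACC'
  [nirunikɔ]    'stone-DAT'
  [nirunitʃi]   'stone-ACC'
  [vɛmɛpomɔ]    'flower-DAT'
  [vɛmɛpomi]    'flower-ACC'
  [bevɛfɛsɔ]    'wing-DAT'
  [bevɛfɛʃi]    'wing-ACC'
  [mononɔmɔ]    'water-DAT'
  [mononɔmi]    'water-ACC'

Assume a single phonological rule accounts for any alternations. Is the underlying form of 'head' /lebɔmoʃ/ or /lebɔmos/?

The stem for 'head' ends in [s] in [lebɔmosɔ] but [ʃ] in [lebɔmoʃi].
But 'salt' keeps [s] in both environments ([momafɔsɔ], [momafɔsi]), so there is no rule changing /s/ to [ʃ] before the ACC suffix.
Therefore /ʃ/ is basic and [s] is derived by depalatalization (palato-alveolar /tʃ/ and /ʃ/ become [k] and [s] when no front vowel follows).

/lebɔmoʃ/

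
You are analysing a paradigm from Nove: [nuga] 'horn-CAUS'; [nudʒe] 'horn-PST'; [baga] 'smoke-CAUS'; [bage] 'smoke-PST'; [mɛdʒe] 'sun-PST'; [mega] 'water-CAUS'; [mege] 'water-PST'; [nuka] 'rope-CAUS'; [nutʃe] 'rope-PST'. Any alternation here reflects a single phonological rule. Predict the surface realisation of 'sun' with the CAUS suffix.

[mɛga]

In [nuga] and [nudʒe] the final segment of 'horn' alternates: [g] ~ [dʒ].
Compare 'smoke', with invariant [g] in [baga] and [bage]: an analysis with underlying /g/ and a rule producing [dʒ] before the PST suffix would wrongly predict alternation here too.
So /dʒ/ is underlying, and a rule of depalatalization — palato-alveolar /tʃ/ and /dʒ/ become [k] and [g] when no front vowel follows — gives [g].
The one attested form of 'sun', [mɛdʒe], shows underlying /mɛdʒ/. Applying the same rule when no front vowel follows gives [mɛga].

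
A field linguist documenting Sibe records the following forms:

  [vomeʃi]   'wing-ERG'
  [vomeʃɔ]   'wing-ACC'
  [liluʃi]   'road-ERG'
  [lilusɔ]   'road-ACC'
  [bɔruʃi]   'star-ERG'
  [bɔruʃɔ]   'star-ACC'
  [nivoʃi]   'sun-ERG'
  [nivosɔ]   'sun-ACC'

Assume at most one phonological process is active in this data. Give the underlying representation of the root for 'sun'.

The stem for 'sun' ends in [ʃ] in [nivoʃi] but [s] in [nivosɔ].
Compare 'wing', with invariant [ʃ] in [vomeʃi] and [vomeʃɔ]: an analysis with underlying /ʃ/ and a rule producing [s] before the ACC suffix would wrongly predict alternation here too.
Therefore /s/ is basic and [ʃ] is derived by palatalization before a front vowel (/s/ becomes palato-alveolar [ʃ] before a front vowel).

/nivos/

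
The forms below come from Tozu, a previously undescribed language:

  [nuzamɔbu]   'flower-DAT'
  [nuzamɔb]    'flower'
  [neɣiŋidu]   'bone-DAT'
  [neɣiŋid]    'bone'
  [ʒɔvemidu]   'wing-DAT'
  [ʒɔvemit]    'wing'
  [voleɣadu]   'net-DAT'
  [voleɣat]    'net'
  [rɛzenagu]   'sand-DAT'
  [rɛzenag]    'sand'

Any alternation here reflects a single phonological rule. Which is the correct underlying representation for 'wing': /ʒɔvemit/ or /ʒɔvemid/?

'wing' shows [d] ~ [t] at the end of the stem ([ʒɔvemidu] vs [ʒɔvemit]).
If /d/ were underlying and a rule turned it into [t] in isolation, 'bone' would also alternate; but it has [d] in both [neɣiŋidu] and [neɣiŋid].
Therefore /t/ is basic and [d] is derived by intervocalic voicing (voiceless stops become voiced between vowels).

/ʒɔvemit/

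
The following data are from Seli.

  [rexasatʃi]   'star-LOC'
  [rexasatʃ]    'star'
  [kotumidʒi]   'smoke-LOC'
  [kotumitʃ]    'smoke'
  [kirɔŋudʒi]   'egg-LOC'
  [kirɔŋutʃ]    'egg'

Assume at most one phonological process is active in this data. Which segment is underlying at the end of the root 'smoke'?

/dʒ/

The stem for 'smoke' ends in [dʒ] in [kotumidʒi] but [tʃ] in [kotumitʃ].
Compare 'star', with invariant [tʃ] in [rexasatʃi] and [rexasatʃ]: an analysis with underlying /tʃ/ and a rule producing [dʒ] before the LOC suffix would wrongly predict alternation here too.
So /dʒ/ is underlying, and a rule of word-final obstruent devoicing — voiced obstruents become voiceless word-finally — gives [tʃ].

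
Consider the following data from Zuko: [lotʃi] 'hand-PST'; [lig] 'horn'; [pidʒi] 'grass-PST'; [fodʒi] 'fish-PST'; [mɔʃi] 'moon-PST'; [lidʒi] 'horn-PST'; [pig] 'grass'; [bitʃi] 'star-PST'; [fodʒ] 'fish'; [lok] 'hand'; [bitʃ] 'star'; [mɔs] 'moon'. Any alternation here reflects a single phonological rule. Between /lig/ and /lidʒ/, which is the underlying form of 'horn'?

/lig/

The stem for 'horn' ends in [dʒ] in [lidʒi] but [g] in [lig].
Compare 'fish', with invariant [dʒ] in [fodʒi] and [fodʒ]: an analysis with underlying /dʒ/ and a rule producing [g] in isolation would wrongly predict alternation here too.
The alternation reflects palatalization before a front vowel: /k/, /g/ and /s/ become palato-alveolar [tʃ], [dʒ] and [ʃ] before a front vowel. /g/ is underlying.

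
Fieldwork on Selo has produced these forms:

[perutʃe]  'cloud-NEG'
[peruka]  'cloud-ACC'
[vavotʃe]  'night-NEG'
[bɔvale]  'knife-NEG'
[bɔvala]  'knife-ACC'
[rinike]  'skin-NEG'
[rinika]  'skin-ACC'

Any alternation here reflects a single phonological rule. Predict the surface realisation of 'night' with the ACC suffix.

[vavoka]

'cloud' shows [tʃ] ~ [k] at the end of the stem ([perutʃe] vs [peruka]).
If /k/ were underlying and a rule turned it into [tʃ] before the NEG suffix, 'skin' would also alternate; but it has [k] in both [rinike] and [rinika].
The alternation reflects depalatalization: palato-alveolar /tʃ/ becomes [k] when no front vowel follows. /tʃ/ is underlying.
From [vavotʃe] the stem 'night' is /vavotʃ/; when no front vowel follows this yields [vavoka].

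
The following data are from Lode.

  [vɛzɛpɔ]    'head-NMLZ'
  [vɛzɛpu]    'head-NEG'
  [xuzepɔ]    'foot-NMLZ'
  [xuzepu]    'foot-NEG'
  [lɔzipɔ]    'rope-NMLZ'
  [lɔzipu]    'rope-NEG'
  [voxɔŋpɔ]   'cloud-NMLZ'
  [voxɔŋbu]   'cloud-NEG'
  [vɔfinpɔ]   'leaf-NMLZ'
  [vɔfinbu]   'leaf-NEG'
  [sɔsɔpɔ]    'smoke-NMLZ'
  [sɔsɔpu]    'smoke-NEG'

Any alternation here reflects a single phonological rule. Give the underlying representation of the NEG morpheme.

/-bu/

The NEG suffix surfaces as [-bu] and [-pu], depending on the final segment of the stem.
By contrast the NMLZ suffix keeps its initial [p] throughout — that segment must be underlying.
The NEG suffix is therefore /-bu/ underlyingly, with post-vocalic devoicing: voiced stops become voiceless after a vowel.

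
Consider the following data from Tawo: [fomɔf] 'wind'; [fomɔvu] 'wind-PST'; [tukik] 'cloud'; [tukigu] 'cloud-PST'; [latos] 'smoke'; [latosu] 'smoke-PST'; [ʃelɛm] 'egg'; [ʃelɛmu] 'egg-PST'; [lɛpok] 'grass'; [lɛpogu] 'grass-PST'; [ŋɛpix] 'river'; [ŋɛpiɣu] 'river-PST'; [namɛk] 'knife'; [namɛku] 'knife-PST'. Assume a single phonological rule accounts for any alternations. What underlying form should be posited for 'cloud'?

The root 'cloud' surfaces as [tukik] and [tukigu], with a stem-final [k] ~ [g] alternation.
The stem 'knife' ([namɛk], [namɛku]) shows [k] unchanged in both environments, so [k] cannot be basic with [g] derived before the PST suffix.
Therefore /g/ is basic and [k] is derived by word-final obstruent devoicing (voiced obstruents become voiceless word-finally).

/tukig/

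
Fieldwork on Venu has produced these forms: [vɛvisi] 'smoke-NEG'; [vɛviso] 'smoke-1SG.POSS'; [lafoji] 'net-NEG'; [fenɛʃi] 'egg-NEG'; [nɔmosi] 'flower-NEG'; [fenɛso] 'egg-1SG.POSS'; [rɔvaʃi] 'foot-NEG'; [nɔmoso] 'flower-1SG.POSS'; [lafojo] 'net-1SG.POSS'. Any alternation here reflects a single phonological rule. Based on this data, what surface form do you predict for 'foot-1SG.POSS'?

[rɔvaso]

In [fenɛso] and [fenɛʃi] the final segment of 'egg' alternates: [s] ~ [ʃ].
The stem 'flower' ([nɔmoso], [nɔmosi]) shows [s] unchanged in both environments, so [s] cannot be basic with [ʃ] derived before the NEG suffix.
The alternation reflects depalatalization: palato-alveolar /ʃ/ becomes [s] when no front vowel follows. /ʃ/ is underlying.
The one attested form of 'foot', [rɔvaʃi], shows underlying /rɔvaʃ/. Applying the same rule when no front vowel follows gives [rɔvaso].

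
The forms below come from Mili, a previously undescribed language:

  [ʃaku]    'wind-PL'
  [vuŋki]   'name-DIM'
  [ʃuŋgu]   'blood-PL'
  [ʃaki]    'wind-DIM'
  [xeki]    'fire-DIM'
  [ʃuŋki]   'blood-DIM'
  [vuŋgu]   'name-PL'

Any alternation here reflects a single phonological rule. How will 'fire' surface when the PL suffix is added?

[xeku]

The PL suffix surfaces as [-gu] and [-ku], depending on the final segment of the stem.
By contrast the DIM suffix keeps its initial [k] throughout — that segment must be underlying.
So the underlying form is /-gu/, and voiced stops become voiceless after a vowel.
After 'fire', which ends in a vowel, the suffix surfaces as [-ku], giving [xeku].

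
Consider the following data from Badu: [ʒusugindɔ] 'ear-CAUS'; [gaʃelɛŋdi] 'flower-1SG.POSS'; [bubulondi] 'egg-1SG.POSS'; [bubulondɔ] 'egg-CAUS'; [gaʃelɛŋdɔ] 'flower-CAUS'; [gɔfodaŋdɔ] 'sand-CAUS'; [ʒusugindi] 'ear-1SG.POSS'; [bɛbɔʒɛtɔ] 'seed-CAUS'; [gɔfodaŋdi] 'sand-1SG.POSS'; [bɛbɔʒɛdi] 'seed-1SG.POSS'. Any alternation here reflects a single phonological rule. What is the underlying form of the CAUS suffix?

The CAUS morpheme has two allomorphs, [-dɔ] and [-tɔ].
The 1SG.POSS suffix, which begins with [d], is invariant after every stem; so [d] is not altered by any rule here.
So the underlying form is /-tɔ/, and voiceless stops become voiced after a nasal.

/-tɔ/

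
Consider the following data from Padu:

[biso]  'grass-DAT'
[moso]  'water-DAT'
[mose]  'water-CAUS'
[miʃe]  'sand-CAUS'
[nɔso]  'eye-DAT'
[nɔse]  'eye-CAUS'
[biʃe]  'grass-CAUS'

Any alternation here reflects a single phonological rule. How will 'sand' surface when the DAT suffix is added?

'grass' shows [ʃ] ~ [s] at the end of the stem ([biʃe] vs [biso]).
But 'eye' keeps [s] in both environments ([nɔse], [nɔso]), so there is no rule changing /s/ to [ʃ] before the CAUS suffix.
Therefore /ʃ/ is basic and [s] is derived by depalatalization (palato-alveolar /ʃ/ becomes [s] when no front vowel follows).
The one attested form of 'sand', [miʃe], shows underlying /miʃ/. Applying the same rule when no front vowel follows gives [miso].

[miso]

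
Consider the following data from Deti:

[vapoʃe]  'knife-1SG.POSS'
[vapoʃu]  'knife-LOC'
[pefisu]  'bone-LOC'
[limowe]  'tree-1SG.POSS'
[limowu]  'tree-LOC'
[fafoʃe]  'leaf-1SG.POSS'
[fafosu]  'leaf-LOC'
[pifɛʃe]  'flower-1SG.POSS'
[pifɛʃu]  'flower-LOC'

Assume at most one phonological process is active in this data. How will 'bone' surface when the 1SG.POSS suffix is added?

The root 'leaf' surfaces as [fafoʃe] and [fafosu], with a stem-final [ʃ] ~ [s] alternation.
The stem 'knife' ([vapoʃe], [vapoʃu]) shows [ʃ] unchanged in both environments, so [ʃ] cannot be basic with [s] derived before the LOC suffix.
The underlying segment must be /s/; /s/ becomes palato-alveolar [ʃ] before a front vowel, yielding [ʃ] there.
The one attested form of 'bone', [pefisu], shows underlying /pefis/. Applying the same rule before a front vowel gives [pefiʃe].

[pefiʃe]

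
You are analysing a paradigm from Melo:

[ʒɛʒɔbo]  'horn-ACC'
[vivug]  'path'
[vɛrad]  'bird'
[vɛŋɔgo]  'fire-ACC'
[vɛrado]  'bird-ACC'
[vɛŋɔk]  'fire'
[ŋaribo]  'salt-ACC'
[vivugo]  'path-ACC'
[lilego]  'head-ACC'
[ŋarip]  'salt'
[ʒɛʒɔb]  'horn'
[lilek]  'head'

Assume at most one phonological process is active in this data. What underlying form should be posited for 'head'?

/lilek/

'head' shows [g] ~ [k] at the end of the stem ([lilego] vs [lilek]).
The stem 'path' ([vivugo], [vivug]) shows [g] unchanged in both environments, so [g] cannot be basic with [k] derived in isolation.
Therefore /k/ is basic and [g] is derived by intervocalic voicing (voiceless stops become voiced between vowels).
So 'head' = /lilek/.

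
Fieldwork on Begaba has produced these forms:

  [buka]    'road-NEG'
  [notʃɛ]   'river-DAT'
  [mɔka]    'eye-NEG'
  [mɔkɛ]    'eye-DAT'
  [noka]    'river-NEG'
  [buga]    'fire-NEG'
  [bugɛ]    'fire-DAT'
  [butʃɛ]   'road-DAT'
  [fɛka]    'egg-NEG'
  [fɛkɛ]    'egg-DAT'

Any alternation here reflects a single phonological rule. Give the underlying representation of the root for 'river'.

The stem for 'river' ends in [tʃ] in [notʃɛ] but [k] in [noka].
Compare 'eye', with invariant [k] in [mɔkɛ] and [mɔka]: an analysis with underlying /k/ and a rule producing [tʃ] before the DAT suffix would wrongly predict alternation here too.
The alternation reflects depalatalization: palato-alveolar /tʃ/ becomes [k] when no front vowel follows. /tʃ/ is underlying.
Hence 'river' is /notʃ/ underlyingly.

/notʃ/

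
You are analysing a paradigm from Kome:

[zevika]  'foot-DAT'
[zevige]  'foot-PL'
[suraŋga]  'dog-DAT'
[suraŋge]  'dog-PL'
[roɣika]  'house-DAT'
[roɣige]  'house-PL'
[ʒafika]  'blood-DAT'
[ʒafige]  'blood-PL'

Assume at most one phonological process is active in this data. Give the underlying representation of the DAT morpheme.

/-ka/

The DAT morpheme has two allomorphs, [-ga] and [-ka].
The PL suffix, which begins with [g], is invariant after every stem; so [g] is not altered by any rule here.
The DAT suffix is therefore /-ka/ underlyingly, with post-nasal voicing: voiceless stops become voiced after a nasal.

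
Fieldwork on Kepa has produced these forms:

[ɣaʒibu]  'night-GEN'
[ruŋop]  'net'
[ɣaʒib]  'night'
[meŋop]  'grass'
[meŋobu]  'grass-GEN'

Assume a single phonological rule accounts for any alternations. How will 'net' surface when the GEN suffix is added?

[ruŋobu]

In [meŋop] and [meŋobu] the final segment of 'grass' alternates: [p] ~ [b].
Compare 'night', with invariant [b] in [ɣaʒib] and [ɣaʒibu]: an analysis with underlying /b/ and a rule producing [p] in isolation would wrongly predict alternation here too.
So /p/ is underlying, and a rule of intervocalic voicing — voiceless stops become voiced between vowels — gives [b].
The one attested form of 'net', [ruŋop], shows underlying /ruŋop/. Applying the same rule between vowels gives [ruŋobu].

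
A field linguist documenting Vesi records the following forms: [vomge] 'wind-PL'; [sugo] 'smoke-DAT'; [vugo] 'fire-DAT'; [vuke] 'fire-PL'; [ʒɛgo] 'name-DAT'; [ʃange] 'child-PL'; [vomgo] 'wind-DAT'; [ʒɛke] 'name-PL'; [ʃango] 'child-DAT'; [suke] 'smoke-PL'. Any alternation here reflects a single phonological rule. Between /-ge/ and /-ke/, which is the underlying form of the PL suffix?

The PL morpheme has two allomorphs, [-ge] and [-ke].
By contrast the DAT suffix keeps its initial [g] throughout — that segment must be underlying.
So the underlying form is /-ke/, and voiceless stops become voiced after a nasal.

/-ke/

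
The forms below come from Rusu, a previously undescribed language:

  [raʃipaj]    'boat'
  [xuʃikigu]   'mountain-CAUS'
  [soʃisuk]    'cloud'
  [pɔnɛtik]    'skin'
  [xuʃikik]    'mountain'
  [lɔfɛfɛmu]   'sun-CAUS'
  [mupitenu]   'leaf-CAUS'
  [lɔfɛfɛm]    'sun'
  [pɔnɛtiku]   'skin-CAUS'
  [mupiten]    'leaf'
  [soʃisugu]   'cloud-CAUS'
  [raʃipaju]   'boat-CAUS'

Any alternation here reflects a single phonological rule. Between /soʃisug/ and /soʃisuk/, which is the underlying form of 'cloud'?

/soʃisug/

In [soʃisugu] and [soʃisuk] the final segment of 'cloud' alternates: [g] ~ [k].
If /k/ were underlying and a rule turned it into [g] before the CAUS suffix, 'skin' would also alternate; but it has [k] in both [pɔnɛtiku] and [pɔnɛtik].
So /g/ is underlying, and a rule of word-final obstruent devoicing — voiced obstruents become voiceless word-finally — gives [k].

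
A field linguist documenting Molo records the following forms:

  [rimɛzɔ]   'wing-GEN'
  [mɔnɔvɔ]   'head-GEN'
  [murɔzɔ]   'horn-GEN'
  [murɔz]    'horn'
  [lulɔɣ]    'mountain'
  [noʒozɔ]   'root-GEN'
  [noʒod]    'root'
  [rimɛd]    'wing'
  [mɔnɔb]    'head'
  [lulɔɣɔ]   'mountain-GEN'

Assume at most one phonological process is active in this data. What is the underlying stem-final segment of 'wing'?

/d/

The stem for 'wing' ends in [z] in [rimɛzɔ] but [d] in [rimɛd].
But 'horn' keeps [z] in both environments ([murɔzɔ], [murɔz]), so there is no rule changing /z/ to [d] in isolation.
The underlying segment must be /d/; voiced stops become fricatives between vowels, yielding [z] there.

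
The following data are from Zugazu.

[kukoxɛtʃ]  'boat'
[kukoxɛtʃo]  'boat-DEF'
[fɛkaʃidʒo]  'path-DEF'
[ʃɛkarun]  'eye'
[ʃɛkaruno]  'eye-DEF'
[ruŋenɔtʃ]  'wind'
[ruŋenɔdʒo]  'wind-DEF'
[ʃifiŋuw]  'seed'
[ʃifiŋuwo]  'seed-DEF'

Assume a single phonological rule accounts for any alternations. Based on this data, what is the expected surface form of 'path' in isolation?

[fɛkaʃitʃ]

In [ruŋenɔtʃ] and [ruŋenɔdʒo] the final segment of 'wind' alternates: [tʃ] ~ [dʒ].
The stem 'boat' ([kukoxɛtʃ], [kukoxɛtʃo]) shows [tʃ] unchanged in both environments, so [tʃ] cannot be basic with [dʒ] derived before the DEF suffix.
So /dʒ/ is underlying, and a rule of word-final obstruent devoicing — voiced obstruents become voiceless word-finally — gives [tʃ].
From [fɛkaʃidʒo] the stem 'path' is /fɛkaʃidʒ/; word-finally this yields [fɛkaʃitʃ].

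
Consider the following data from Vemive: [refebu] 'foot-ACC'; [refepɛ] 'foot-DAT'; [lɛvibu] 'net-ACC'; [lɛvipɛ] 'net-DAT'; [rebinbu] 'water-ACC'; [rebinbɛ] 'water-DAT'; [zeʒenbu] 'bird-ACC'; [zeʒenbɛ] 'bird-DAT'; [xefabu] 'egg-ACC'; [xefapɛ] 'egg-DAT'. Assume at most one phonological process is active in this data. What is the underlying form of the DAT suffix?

The DAT suffix surfaces as [-bɛ] and [-pɛ], depending on the final segment of the stem.
The ACC suffix, which begins with [b], is invariant after every stem; so [b] is not altered by any rule here.
So the underlying form is /-pɛ/, and voiceless stops become voiced after a nasal.

/-pɛ/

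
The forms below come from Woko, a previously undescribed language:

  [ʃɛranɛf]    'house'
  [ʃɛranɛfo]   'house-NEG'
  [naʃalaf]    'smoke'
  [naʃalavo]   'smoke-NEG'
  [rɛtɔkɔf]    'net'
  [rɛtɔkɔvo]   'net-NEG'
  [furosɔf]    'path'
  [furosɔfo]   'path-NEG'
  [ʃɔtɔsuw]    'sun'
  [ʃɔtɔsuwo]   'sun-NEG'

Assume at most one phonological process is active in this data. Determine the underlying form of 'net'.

The root 'net' surfaces as [rɛtɔkɔf] and [rɛtɔkɔvo], with a stem-final [f] ~ [v] alternation.
But 'house' keeps [f] in both environments ([ʃɛranɛf], [ʃɛranɛfo]), so there is no rule changing /f/ to [v] before the NEG suffix.
So /v/ is underlying, and a rule of word-final obstruent devoicing — voiced obstruents become voiceless word-finally — gives [f].
So 'net' = /rɛtɔkɔv/.

/rɛtɔkɔv/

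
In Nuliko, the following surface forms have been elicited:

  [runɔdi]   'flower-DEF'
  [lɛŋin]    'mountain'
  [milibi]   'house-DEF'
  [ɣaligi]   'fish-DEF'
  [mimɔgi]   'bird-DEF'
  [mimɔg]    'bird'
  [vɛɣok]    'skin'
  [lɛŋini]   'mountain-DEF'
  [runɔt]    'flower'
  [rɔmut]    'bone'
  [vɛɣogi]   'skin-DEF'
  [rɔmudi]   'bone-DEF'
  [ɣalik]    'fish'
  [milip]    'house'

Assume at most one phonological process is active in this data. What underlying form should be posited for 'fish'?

/ɣalik/

In [ɣaligi] and [ɣalik] the final segment of 'fish' alternates: [g] ~ [k].
If /g/ were underlying and a rule turned it into [k] in isolation, 'bird' would also alternate; but it has [g] in both [mimɔgi] and [mimɔg].
Therefore /k/ is basic and [g] is derived by intervocalic voicing (voiceless stops become voiced between vowels).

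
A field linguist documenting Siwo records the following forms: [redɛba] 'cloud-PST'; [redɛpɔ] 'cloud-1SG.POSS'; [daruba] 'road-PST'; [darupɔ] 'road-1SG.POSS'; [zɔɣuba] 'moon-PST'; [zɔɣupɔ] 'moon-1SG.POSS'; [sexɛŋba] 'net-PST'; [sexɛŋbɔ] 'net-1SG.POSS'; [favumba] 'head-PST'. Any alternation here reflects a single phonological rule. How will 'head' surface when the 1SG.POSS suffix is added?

The 1SG.POSS morpheme has two allomorphs, [-bɔ] and [-pɔ].
By contrast the PST suffix keeps its initial [b] throughout — that segment must be underlying.
The 1SG.POSS suffix is therefore /-pɔ/ underlyingly, with post-nasal voicing: voiceless stops become voiced after a nasal.
After 'head', which ends in a nasal, the suffix surfaces as [-bɔ], giving [favumbɔ].

[favumbɔ]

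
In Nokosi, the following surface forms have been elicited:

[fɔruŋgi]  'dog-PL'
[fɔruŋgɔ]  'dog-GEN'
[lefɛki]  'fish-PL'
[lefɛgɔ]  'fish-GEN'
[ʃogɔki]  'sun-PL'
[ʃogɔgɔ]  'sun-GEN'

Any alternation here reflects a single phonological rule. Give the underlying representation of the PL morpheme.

The PL morpheme has two allomorphs, [-gi] and [-ki].
The GEN suffix, which begins with [g], is invariant after every stem; so [g] is not altered by any rule here.
The PL suffix is therefore /-ki/ underlyingly, with post-nasal voicing: voiceless stops become voiced after a nasal.

/-ki/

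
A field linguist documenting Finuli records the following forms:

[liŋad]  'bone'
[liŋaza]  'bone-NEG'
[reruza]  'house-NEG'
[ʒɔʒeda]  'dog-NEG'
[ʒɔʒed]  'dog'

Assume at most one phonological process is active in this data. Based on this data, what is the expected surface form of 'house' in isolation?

The stem for 'bone' ends in [d] in [liŋad] but [z] in [liŋaza].
Compare 'dog', with invariant [d] in [ʒɔʒed] and [ʒɔʒeda]: an analysis with underlying /d/ and a rule producing [z] before the NEG suffix would wrongly predict alternation here too.
So /z/ is underlying, and a rule of word-final hardening — voiced fricatives become stops word-finally — gives [d].
The one attested form of 'house', [reruza], shows underlying /reruz/. Applying the same rule word-finally gives [rerud].

[rerud]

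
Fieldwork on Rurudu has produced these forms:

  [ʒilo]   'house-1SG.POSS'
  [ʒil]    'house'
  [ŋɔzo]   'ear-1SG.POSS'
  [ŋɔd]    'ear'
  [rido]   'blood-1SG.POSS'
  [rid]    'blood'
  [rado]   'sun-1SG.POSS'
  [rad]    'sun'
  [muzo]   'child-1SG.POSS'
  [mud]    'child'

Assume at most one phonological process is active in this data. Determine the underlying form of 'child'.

/muz/

The root 'child' surfaces as [muzo] and [mud], with a stem-final [z] ~ [d] alternation.
But 'sun' keeps [d] in both environments ([rado], [rad]), so there is no rule changing /d/ to [z] before the 1SG.POSS suffix.
The underlying segment must be /z/; voiced fricatives become stops word-finally, yielding [d] there.
So 'child' = /muz/.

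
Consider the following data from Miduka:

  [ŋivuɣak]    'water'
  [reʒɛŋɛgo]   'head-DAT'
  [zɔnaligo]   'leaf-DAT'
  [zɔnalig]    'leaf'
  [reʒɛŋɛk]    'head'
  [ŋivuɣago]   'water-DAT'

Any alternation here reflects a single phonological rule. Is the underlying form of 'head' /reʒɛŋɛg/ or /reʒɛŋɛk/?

/reʒɛŋɛk/

The stem for 'head' ends in [g] in [reʒɛŋɛgo] but [k] in [reʒɛŋɛk].
But 'leaf' keeps [g] in both environments ([zɔnaligo], [zɔnalig]), so there is no rule changing /g/ to [k] in isolation.
The alternation reflects intervocalic voicing: voiceless stops become voiced between vowels. /k/ is underlying.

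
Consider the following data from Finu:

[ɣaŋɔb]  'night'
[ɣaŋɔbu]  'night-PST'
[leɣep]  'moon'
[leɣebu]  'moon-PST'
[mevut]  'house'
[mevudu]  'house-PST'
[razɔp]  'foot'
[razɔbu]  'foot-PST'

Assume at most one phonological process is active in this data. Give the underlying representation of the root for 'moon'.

/leɣep/

The stem for 'moon' ends in [p] in [leɣep] but [b] in [leɣebu].
But 'night' keeps [b] in both environments ([ɣaŋɔb], [ɣaŋɔbu]), so there is no rule changing /b/ to [p] in isolation.
Therefore /p/ is basic and [b] is derived by intervocalic voicing (voiceless stops become voiced between vowels).
So 'moon' = /leɣep/.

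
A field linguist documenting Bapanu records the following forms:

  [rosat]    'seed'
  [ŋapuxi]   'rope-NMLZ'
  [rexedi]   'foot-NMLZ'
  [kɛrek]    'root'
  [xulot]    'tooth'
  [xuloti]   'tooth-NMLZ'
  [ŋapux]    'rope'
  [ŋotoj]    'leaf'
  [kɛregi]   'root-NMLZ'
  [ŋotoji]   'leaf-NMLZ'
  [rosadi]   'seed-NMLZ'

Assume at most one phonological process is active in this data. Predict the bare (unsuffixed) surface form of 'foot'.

[rexet]

The root 'seed' surfaces as [rosat] and [rosadi], with a stem-final [t] ~ [d] alternation.
The stem 'tooth' ([xulot], [xuloti]) shows [t] unchanged in both environments, so [t] cannot be basic with [d] derived before the NMLZ suffix.
The alternation reflects word-final obstruent devoicing: voiced obstruents become voiceless word-finally. /d/ is underlying.
From [rexedi] the stem 'foot' is /rexed/; word-finally this yields [rexet].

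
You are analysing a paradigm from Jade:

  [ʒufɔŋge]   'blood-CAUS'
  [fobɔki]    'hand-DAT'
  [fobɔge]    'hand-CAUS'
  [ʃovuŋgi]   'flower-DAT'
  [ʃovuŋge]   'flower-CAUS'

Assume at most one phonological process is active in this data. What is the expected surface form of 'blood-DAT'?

[ʒufɔŋgi]

The DAT morpheme has two allomorphs, [-gi] and [-ki].
The CAUS suffix, which begins with [g], is invariant after every stem; so [g] is not altered by any rule here.
So the underlying form is /-ki/, and voiceless stops become voiced after a nasal.
After 'blood', which ends in a nasal, the suffix surfaces as [-gi], giving [ʒufɔŋgi].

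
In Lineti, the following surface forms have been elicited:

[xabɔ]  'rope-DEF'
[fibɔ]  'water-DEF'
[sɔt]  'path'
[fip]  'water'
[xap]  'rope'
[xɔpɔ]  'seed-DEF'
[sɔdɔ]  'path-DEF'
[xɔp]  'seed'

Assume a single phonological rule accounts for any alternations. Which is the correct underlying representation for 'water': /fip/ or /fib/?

The stem for 'water' ends in [b] in [fibɔ] but [p] in [fip].
The stem 'seed' ([xɔpɔ], [xɔp]) shows [p] unchanged in both environments, so [p] cannot be basic with [b] derived before the DEF suffix.
The underlying segment must be /b/; voiced obstruents become voiceless word-finally, yielding [p] there.

/fib/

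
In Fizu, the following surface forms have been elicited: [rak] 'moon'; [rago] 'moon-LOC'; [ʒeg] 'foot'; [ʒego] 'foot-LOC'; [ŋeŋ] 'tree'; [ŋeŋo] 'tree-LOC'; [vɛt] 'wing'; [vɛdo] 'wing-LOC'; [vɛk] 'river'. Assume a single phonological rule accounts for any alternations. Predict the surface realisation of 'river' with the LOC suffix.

[vɛgo]

'moon' shows [k] ~ [g] at the end of the stem ([rak] vs [rago]).
But 'foot' keeps [g] in both environments ([ʒeg], [ʒego]), so there is no rule changing /g/ to [k] in isolation.
The alternation reflects intervocalic voicing: voiceless stops become voiced between vowels. /k/ is underlying.
From [vɛk] the stem 'river' is /vɛk/; between vowels this yields [vɛgo].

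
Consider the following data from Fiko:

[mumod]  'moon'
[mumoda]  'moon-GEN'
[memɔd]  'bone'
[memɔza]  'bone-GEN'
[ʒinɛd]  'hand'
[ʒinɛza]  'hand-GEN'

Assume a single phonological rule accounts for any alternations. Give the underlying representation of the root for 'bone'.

/memɔz/

'bone' shows [d] ~ [z] at the end of the stem ([memɔd] vs [memɔza]).
If /d/ were underlying and a rule turned it into [z] before the GEN suffix, 'moon' would also alternate; but it has [d] in both [mumod] and [mumoda].
The alternation reflects word-final hardening: voiced fricatives become stops word-finally. /z/ is underlying.
So 'bone' = /memɔz/.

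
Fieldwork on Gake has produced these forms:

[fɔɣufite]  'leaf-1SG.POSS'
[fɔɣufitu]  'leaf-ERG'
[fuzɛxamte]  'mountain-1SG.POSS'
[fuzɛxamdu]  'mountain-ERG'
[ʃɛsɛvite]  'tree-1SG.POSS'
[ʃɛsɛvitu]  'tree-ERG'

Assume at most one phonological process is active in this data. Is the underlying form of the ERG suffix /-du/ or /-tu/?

The ERG morpheme has two allomorphs, [-du] and [-tu].
By contrast the 1SG.POSS suffix keeps its initial [t] throughout — that segment must be underlying.
The ERG suffix is therefore /-du/ underlyingly, with post-vocalic devoicing: voiced stops become voiceless after a vowel.

/-du/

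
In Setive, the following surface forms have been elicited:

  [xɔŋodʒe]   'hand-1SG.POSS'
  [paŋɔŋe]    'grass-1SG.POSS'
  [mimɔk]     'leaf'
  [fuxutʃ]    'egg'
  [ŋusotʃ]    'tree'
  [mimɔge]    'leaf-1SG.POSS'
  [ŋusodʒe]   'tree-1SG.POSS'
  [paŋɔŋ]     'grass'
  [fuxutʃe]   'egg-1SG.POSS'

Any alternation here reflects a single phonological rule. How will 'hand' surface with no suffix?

The root 'tree' surfaces as [ŋusotʃ] and [ŋusodʒe], with a stem-final [tʃ] ~ [dʒ] alternation.
Compare 'egg', with invariant [tʃ] in [fuxutʃ] and [fuxutʃe]: an analysis with underlying /tʃ/ and a rule producing [dʒ] before the 1SG.POSS suffix would wrongly predict alternation here too.
The alternation reflects word-final obstruent devoicing: voiced obstruents become voiceless word-finally. /dʒ/ is underlying.
From [xɔŋodʒe] the stem 'hand' is /xɔŋodʒ/; word-finally this yields [xɔŋotʃ].

[xɔŋotʃ]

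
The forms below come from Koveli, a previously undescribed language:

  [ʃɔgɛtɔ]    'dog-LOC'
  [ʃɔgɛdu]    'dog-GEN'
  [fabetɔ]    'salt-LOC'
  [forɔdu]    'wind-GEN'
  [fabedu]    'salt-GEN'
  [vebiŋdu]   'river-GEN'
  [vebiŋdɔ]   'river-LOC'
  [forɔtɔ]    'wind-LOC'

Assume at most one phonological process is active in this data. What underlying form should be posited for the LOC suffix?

The LOC suffix surfaces as [-dɔ] and [-tɔ], depending on the final segment of the stem.
By contrast the GEN suffix keeps its initial [d] throughout — that segment must be underlying.
So the underlying form is /-tɔ/, and voiceless stops become voiced after a nasal.

/-tɔ/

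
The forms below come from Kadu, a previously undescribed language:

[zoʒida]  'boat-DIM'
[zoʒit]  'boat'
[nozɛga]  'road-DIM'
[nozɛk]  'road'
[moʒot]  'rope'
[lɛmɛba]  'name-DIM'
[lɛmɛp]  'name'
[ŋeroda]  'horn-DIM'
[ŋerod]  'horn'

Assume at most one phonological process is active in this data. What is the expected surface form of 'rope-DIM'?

[moʒoda]

The stem for 'boat' ends in [d] in [zoʒida] but [t] in [zoʒit].
Compare 'horn', with invariant [d] in [ŋeroda] and [ŋerod]: an analysis with underlying /d/ and a rule producing [t] in isolation would wrongly predict alternation here too.
The underlying segment must be /t/; voiceless stops become voiced between vowels, yielding [d] there.
From [moʒot] the stem 'rope' is /moʒot/; between vowels this yields [moʒoda].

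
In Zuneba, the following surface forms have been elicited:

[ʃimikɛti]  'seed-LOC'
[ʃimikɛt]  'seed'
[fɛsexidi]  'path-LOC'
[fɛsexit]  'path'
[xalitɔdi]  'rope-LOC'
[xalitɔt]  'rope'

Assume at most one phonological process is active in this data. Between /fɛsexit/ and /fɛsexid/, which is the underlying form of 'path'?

/fɛsexid/

In [fɛsexidi] and [fɛsexit] the final segment of 'path' alternates: [d] ~ [t].
Compare 'seed', with invariant [t] in [ʃimikɛti] and [ʃimikɛt]: an analysis with underlying /t/ and a rule producing [d] before the LOC suffix would wrongly predict alternation here too.
So /d/ is underlying, and a rule of word-final obstruent devoicing — voiced obstruents become voiceless word-finally — gives [t].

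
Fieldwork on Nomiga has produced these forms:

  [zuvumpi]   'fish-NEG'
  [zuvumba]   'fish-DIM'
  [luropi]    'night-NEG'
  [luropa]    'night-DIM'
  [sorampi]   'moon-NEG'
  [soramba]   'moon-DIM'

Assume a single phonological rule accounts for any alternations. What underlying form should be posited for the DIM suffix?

/-ba/

The DIM morpheme has two allomorphs, [-ba] and [-pa].
The NEG suffix, which begins with [p], is invariant after every stem; so [p] is not altered by any rule here.
The DIM suffix is therefore /-ba/ underlyingly, with post-vocalic devoicing: voiced stops become voiceless after a vowel.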